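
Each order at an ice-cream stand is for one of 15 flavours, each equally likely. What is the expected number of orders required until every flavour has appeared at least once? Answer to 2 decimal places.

49.77

The wait to go from k to k+1 distinct flavours is geometric with mean 15/(15-k).
E[T] = 15/15 + 15/14 + 15/13 + ... + 15/2 + 15/1 = 15·H_{15}.
H_{15} = 3.318, so E[T] = 49.773.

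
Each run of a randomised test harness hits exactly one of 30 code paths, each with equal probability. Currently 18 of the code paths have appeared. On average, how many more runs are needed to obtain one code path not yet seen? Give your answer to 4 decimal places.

2.5000

The number of runs until the next new code path is geometric with success probability 12/30, so its mean is 30/12.
E = 30/12 = 2.50000.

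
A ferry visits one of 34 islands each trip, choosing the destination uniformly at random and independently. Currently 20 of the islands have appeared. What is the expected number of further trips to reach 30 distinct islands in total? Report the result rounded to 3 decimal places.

39.720

From k distinct to k+1 distinct takes on average 34/(34-k) trips.
Sum over k = 20,...,29: E = 34/14 + 34/13 + 34/12 + ... + 34/6 + 34/5 = 39.7198.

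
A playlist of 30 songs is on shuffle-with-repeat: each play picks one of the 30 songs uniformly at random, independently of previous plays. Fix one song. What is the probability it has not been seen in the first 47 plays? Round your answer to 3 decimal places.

Each play misses the fixed song with probability (30-1)/30 = 29/30, independently.
P(still missing after 47) = (29/30)^47 = 0.2032.

0.203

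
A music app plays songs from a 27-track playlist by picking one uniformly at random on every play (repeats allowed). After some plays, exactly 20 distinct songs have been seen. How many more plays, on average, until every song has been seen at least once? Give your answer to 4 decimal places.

From k distinct to k+1 distinct takes on average 27/(27-k) plays.
Sum over k = 20,...,26: E = 27/7 + 27/6 + 27/5 + ... + 27/2 + 27/1 = 70.00714.

70.0071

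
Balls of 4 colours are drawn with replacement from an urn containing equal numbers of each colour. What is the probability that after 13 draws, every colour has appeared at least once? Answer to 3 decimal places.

0.906

By inclusion–exclusion over which colours are missing,
P(all seen) = Σ_{j=0}^{4} (-1)^j C(4,j)((4-j)/4)^13
= 1.0000 - 0.0950 + 0.0007 - 0.0000 + 0.0000
= 0.9057.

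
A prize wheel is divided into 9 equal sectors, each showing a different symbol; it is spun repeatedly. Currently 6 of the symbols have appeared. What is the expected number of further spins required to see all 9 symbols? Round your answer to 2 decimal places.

16.50

With k distinct symbols already seen, the next new one takes an expected 9/(9-k) spins.
Sum over k = 6,...,8: E = 9/3 + 9/2 + 9/1 = 16.500.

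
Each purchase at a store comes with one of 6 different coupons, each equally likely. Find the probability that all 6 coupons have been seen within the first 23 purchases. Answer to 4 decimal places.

By inclusion–exclusion over which coupons are missing,
P(all seen) = Σ_{j=0}^{6} (-1)^j C(6,j)((6-j)/6)^23
= 1.00000 - 0.09057 + 0.00134 - 0.00000 + 0.00000 - 0.00000 + 0.00000
= 0.91076.

0.9108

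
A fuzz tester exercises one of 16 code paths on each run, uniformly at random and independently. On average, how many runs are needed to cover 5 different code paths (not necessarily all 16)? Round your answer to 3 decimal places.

5.774

Going from k to k+1 distinct takes a geometric number of runs with mean 16/(16-k).
Sum over k = 0,...,4: E = 16/16 + 16/15 + 16/14 + 16/13 + 16/12 = 5.7736.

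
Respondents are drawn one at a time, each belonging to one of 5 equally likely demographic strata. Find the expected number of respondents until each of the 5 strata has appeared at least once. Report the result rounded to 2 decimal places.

11.42

After k distinct strata have appeared, the next respondent gives a new one with probability (5-k)/5, so the expected wait for the (k+1)-th is 5/(5-k).
E[T] = 5/5 + 5/4 + 5/3 + 5/2 + 5/1 = 5·H_{5}.
H_{5} = 2.283, so E[T] = 11.417.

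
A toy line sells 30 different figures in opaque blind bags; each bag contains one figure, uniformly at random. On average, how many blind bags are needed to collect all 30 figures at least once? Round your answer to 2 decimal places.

The wait to go from k to k+1 distinct figures is geometric with mean 30/(30-k).
E[T] = 30/30 + 30/29 + 30/28 + ... + 30/2 + 30/1 = 30·H_{30}.
H_{30} = 3.995, so E[T] = 119.850.

119.85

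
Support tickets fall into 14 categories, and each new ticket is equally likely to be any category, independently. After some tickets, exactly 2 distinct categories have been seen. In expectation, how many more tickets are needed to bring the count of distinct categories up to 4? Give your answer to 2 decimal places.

The wait to go from k to k+1 distinct categories is geometric with mean 14/(14-k).
Sum over k = 2,...,3: E = 14/12 + 14/11 = 2.439.

2.44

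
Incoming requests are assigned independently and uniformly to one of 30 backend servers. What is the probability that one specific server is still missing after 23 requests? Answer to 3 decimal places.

0.459

Each request misses the fixed server with probability (30-1)/30 = 29/30, independently.
P(still missing after 23) = (29/30)^23 = 0.4585.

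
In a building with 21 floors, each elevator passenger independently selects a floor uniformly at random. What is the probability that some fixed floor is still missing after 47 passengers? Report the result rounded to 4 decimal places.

Each passenger misses the fixed floor with probability (21-1)/21 = 20/21, independently.
P(still missing after 47) = (20/21)^47 = 0.10095.

0.1009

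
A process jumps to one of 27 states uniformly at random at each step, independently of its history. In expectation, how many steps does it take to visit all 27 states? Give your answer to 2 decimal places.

105.07

After k distinct states have appeared, the next step gives a new one with probability (27-k)/27, so the expected wait for the (k+1)-th is 27/(27-k).
E[T] = 27/27 + 27/26 + 27/25 + ... + 27/2 + 27/1 = 27·H_{27}.
H_{27} = 3.891, so E[T] = 105.069.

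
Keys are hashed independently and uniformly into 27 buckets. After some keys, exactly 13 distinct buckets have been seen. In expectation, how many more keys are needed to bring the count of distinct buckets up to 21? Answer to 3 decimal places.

21.642

The wait to go from k to k+1 distinct buckets is geometric with mean 27/(27-k).
Sum over k = 13,...,20: E = 27/14 + 27/13 + 27/12 + ... + 27/8 + 27/7 = 21.6422.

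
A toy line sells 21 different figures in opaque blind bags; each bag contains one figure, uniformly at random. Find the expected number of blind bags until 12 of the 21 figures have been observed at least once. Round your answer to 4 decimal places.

17.1442

With k distinct figures already seen, the next new one arrives after an expected 21/(21-k) blind bags.
Sum over k = 0,...,11: E = 21/21 + 21/20 + 21/19 + ... + 21/11 + 21/10 = 17.14420.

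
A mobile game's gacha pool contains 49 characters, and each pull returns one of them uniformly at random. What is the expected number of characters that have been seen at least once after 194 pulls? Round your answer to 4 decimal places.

48.1027

For each character, P(seen in 194 pulls) = 1 - (48/49)^194 = 0.98169.
By linearity of expectation, E[distinct seen] = 49·(1 - (48/49)^194) = 48.10266.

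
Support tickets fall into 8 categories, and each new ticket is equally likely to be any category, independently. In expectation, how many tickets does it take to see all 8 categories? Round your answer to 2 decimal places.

21.74

After k distinct categories have appeared, the next ticket gives a new one with probability (8-k)/8, so the expected wait for the (k+1)-th is 8/(8-k).
E[T] = 8/8 + 8/7 + 8/6 + ... + 8/2 + 8/1 = 8·H_{8}.
H_{8} = 2.718, so E[T] = 21.743.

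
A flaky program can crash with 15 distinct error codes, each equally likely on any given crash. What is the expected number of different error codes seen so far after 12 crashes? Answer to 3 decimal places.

8.446

For each error code, P(seen in 12 crashes) = 1 - (14/15)^12 = 0.5630.
By linearity of expectation, E[distinct seen] = 15·(1 - (14/15)^12) = 8.4456.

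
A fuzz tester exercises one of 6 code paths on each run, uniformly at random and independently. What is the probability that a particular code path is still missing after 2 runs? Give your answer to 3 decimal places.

On each run the fixed code path fails to appear with probability 5/6.
P(still missing after 2) = (5/6)^2 = 0.6944.

0.694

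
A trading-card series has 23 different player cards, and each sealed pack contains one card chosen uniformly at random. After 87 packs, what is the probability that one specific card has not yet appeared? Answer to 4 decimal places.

0.0209

Each pack misses the fixed card with probability (23-1)/23 = 22/23, independently.
P(still missing after 87) = (22/23)^87 = 0.02091.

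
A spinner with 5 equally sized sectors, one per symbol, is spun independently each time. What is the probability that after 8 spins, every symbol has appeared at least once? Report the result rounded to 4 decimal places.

0.3226

Let A_i be the event that symbol i is missing after 8 spins. By inclusion–exclusion on the A_i,
P(all seen) = Σ_{j=0}^{5} (-1)^j C(5,j)((5-j)/5)^8
= 1.00000 - 0.83886 + 0.16796 - 0.00655 + 0.00001 - 0.00000
= 0.32256.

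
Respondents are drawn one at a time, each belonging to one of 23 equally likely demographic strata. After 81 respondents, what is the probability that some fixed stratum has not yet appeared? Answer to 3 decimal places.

0.027

Each respondent misses the fixed stratum with probability (23-1)/23 = 22/23, independently.
P(still missing after 81) = (22/23)^81 = 0.0273.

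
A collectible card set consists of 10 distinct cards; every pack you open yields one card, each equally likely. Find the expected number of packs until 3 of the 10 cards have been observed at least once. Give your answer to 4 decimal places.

3.3611

With k distinct cards already seen, the next new one arrives after an expected 10/(10-k) packs.
Sum over k = 0,...,2: E = 10/10 + 10/9 + 10/8 = 3.36111.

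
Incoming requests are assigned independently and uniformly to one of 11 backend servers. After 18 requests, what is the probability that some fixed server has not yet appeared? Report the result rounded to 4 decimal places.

0.1799

On each request the fixed server fails to appear with probability 10/11.
P(still missing after 18) = (10/11)^18 = 0.17986.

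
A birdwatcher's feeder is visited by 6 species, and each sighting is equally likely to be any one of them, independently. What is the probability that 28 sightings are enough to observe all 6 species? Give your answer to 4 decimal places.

Let A_i be the event that species i is missing after 28 sightings. By inclusion–exclusion on the A_i,
P(all seen) = Σ_{j=0}^{6} (-1)^j C(6,j)((6-j)/6)^28
= 1.00000 - 0.03640 + 0.00018 - 0.00000 + 0.00000 - 0.00000 + 0.00000
= 0.96378.

0.9638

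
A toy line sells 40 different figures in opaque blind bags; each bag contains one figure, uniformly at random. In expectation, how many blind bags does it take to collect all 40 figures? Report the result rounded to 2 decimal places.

171.14

Split into phases: going from k distinct to k+1 distinct takes on average 40/(40-k) blind bags.
E[T] = 40/40 + 40/39 + 40/38 + ... + 40/2 + 40/1 = 40·H_{40}.
H_{40} = 4.279, so E[T] = 171.142.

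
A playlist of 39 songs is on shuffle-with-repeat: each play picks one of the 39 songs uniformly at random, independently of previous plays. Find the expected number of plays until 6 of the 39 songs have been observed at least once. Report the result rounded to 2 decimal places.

Going from k to k+1 distinct takes a geometric number of plays with mean 39/(39-k).
Sum over k = 0,...,5: E = 39/39 + 39/38 + 39/37 + 39/36 + 39/35 + 39/34 = 6.425.

6.43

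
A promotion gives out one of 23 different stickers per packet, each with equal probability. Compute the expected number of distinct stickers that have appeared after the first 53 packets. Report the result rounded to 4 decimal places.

For each sticker, P(seen in 53 packets) = 1 - (22/23)^53 = 0.90520.
By linearity of expectation, E[distinct seen] = 23·(1 - (22/23)^53) = 20.81951.

20.8195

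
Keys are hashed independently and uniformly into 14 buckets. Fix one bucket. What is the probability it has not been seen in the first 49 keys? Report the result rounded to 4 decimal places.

Each key misses the fixed bucket with probability (14-1)/14 = 13/14, independently.
P(still missing after 49) = (13/14)^49 = 0.02648.

0.0265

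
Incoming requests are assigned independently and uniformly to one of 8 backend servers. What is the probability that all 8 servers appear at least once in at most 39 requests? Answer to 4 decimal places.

Let A_i be the event that server i is missing after 39 requests. By inclusion–exclusion on the A_i,
P(all seen) = Σ_{j=0}^{8} (-1)^j C(8,j)((8-j)/8)^39
= 1.00000 - 0.04379 + 0.00038 - 0.00000 + 0.00000 - 0.00000 + 0.00000 - 0.00000 + 0.00000
= 0.95658.

0.9566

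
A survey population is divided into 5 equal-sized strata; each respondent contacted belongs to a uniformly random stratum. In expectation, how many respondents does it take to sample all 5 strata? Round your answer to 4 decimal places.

11.4167

The wait to go from k to k+1 distinct strata is geometric with mean 5/(5-k).
E[T] = 5/5 + 5/4 + 5/3 + 5/2 + 5/1 = 5·H_{5}.
H_{5} = 2.28333, so E[T] = 11.41667.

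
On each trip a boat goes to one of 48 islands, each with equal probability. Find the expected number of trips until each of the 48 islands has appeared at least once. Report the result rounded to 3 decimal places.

Split into phases: going from k distinct to k+1 distinct takes on average 48/(48-k) trips.
E[T] = 48/48 + 48/47 + 48/46 + ... + 48/2 + 48/1 = 48·H_{48}.
H_{48} = 4.4588, so E[T] = 214.0223.

214.022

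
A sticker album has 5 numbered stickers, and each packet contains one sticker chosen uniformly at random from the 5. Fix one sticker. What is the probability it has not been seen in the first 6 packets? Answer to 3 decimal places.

0.262

On each packet the fixed sticker fails to appear with probability 4/5.
P(still missing after 6) = (4/5)^6 = 0.2621.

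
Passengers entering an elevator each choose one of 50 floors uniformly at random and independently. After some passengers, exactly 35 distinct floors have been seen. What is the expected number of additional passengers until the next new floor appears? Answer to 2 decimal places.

Each passenger yields a new floor with probability (50-35)/50 = 15/50, so the wait is geometric with mean 50/15.
E = 50/15 = 3.333.

3.33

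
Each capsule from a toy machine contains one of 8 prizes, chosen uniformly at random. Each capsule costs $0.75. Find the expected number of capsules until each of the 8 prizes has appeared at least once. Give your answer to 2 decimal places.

21.74

Split into phases: going from k distinct to k+1 distinct takes on average 8/(8-k) capsules.
E[T] = 8/8 + 8/7 + 8/6 + ... + 8/2 + 8/1 = 8·H_{8}.
H_{8} = 2.718, so E[T] = 21.743.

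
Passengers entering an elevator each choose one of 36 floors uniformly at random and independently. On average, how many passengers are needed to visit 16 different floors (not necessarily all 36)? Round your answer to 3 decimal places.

With k distinct floors already seen, the next new one arrives after an expected 36/(36-k) passengers.
Sum over k = 0,...,15: E = 36/36 + 36/35 + 36/34 + ... + 36/22 + 36/21 = 20.7655.

20.766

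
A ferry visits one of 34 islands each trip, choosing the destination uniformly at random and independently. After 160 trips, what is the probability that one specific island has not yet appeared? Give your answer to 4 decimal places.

Each trip misses the fixed island with probability (34-1)/34 = 33/34, independently.
P(still missing after 160) = (33/34)^160 = 0.00843.

0.0084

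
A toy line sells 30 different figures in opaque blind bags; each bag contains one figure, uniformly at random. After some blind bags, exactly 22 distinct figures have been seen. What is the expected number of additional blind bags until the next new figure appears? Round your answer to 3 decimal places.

3.750

The number of blind bags until the next new figure is geometric with success probability 8/30, so its mean is 30/8.
E = 30/8 = 3.7500.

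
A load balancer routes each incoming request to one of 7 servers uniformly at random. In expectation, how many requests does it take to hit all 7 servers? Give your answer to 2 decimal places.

After k distinct servers have appeared, the next request gives a new one with probability (7-k)/7, so the expected wait for the (k+1)-th is 7/(7-k).
E[T] = 7/7 + 7/6 + 7/5 + ... + 7/2 + 7/1 = 7·H_{7}.
H_{7} = 2.593, so E[T] = 18.150.

18.15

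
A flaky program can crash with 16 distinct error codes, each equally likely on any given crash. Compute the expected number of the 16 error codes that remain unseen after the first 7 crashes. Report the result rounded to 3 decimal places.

10.184

For each error code, P(unseen after 7) = (15/16)^7 = 0.6365.
By linearity of expectation, E[unseen] = 16·(15/16)^7 = 10.1840.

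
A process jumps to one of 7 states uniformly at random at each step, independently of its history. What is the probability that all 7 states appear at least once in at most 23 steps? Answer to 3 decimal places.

Let A_i be the event that state i is missing after 23 steps. By inclusion–exclusion on the A_i,
P(all seen) = Σ_{j=0}^{7} (-1)^j C(7,j)((7-j)/7)^23
= 1.0000 - 0.2020 + 0.0091 - 0.0001 + 0.0000 - 0.0000 + 0.0000 - 0.0000
= 0.8071.

0.807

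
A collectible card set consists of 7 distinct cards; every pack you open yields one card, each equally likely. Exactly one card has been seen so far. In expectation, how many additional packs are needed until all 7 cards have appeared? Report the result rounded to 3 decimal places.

17.150

The wait to go from k to k+1 distinct cards is geometric with mean 7/(7-k).
Sum over k = 1,...,6: E = 7/6 + 7/5 + 7/4 + 7/3 + 7/2 + 7/1 = 17.1500.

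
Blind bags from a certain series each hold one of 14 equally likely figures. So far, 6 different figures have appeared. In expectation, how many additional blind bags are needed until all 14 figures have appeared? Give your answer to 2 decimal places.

From k distinct to k+1 distinct takes on average 14/(14-k) blind bags.
Sum over k = 6,...,13: E = 14/8 + 14/7 + 14/6 + ... + 14/2 + 14/1 = 38.050.

38.05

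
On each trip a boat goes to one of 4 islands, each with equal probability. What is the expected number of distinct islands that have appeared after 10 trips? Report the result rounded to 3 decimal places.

3.775

For each island, P(seen in 10 trips) = 1 - (3/4)^10 = 0.9437.
By linearity of expectation, E[distinct seen] = 4·(1 - (3/4)^10) = 3.7747.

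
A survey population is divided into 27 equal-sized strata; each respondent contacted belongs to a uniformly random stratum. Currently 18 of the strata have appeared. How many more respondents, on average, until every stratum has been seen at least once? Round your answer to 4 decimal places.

76.3821

The wait to go from k to k+1 distinct strata is geometric with mean 27/(27-k).
Sum over k = 18,...,26: E = 27/9 + 27/8 + 27/7 + ... + 27/2 + 27/1 = 76.38214.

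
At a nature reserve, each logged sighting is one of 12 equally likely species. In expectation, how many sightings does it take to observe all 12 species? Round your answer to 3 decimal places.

Split into phases: going from k distinct to k+1 distinct takes on average 12/(12-k) sightings.
E[T] = 12/12 + 12/11 + 12/10 + ... + 12/2 + 12/1 = 12·H_{12}.
H_{12} = 3.1032, so E[T] = 37.2385.

37.239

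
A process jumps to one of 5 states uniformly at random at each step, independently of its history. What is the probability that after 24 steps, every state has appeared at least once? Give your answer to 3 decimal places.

Let A_i be the event that state i is missing after 24 steps. By inclusion–exclusion on the A_i,
P(all seen) = Σ_{j=0}^{5} (-1)^j C(5,j)((5-j)/5)^24
= 1.0000 - 0.0236 + 0.0000 - 0.0000 + 0.0000 - 0.0000
= 0.9764.

0.976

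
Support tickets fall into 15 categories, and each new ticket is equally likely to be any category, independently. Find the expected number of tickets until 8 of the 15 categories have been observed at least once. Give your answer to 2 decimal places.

10.88

Going from k to k+1 distinct takes a geometric number of tickets with mean 15/(15-k).
Sum over k = 0,...,7: E = 15/15 + 15/14 + 15/13 + ... + 15/9 + 15/8 = 10.881.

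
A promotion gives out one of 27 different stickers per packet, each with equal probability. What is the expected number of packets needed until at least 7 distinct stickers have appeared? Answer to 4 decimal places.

7.9304

With k distinct stickers already seen, the next new one arrives after an expected 27/(27-k) packets.
Sum over k = 0,...,6: E = 27/27 + 27/26 + 27/25 + ... + 27/22 + 27/21 = 7.93036.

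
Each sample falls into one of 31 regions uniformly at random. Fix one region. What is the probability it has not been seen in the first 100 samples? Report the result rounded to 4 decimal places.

On each sample the fixed region fails to appear with probability 30/31.
P(still missing after 100) = (30/31)^100 = 0.03767.

0.0377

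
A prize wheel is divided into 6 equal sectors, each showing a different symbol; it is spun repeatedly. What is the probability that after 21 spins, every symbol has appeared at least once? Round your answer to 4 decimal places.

0.8726

Let A_i be the event that symbol i is missing after 21 spins. By inclusion–exclusion on the A_i,
P(all seen) = Σ_{j=0}^{6} (-1)^j C(6,j)((6-j)/6)^21
= 1.00000 - 0.13042 + 0.00301 - 0.00001 + 0.00000 - 0.00000 + 0.00000
= 0.87258.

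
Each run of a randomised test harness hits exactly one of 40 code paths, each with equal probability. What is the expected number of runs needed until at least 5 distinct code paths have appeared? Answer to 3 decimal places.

5.270

Going from k to k+1 distinct takes a geometric number of runs with mean 40/(40-k).
Sum over k = 0,...,4: E = 40/40 + 40/39 + 40/38 + 40/37 + 40/36 = 5.2705.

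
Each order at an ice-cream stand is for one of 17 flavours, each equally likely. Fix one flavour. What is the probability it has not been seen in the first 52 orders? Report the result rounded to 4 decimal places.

On each order the fixed flavour fails to appear with probability 16/17.
P(still missing after 52) = (16/17)^52 = 0.04275.

0.0427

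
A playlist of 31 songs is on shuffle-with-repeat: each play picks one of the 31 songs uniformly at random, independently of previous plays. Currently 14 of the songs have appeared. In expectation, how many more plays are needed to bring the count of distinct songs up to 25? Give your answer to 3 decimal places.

30.676

The wait to go from k to k+1 distinct songs is geometric with mean 31/(31-k).
Sum over k = 14,...,24: E = 31/17 + 31/16 + 31/15 + ... + 31/8 + 31/7 = 30.6761.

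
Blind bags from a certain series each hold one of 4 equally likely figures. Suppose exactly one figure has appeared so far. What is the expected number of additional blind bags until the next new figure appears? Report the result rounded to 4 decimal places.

Each blind bag yields a new figure with probability (4-1)/4 = 3/4, so the wait is geometric with mean 4/3.
E = 4/3 = 1.33333.

1.3333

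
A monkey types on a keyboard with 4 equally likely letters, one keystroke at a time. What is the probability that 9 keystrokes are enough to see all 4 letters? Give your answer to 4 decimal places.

0.7114

Let A_i be the event that letter i is missing after 9 keystrokes. By inclusion–exclusion on the A_i,
P(all seen) = Σ_{j=0}^{4} (-1)^j C(4,j)((4-j)/4)^9
= 1.00000 - 0.30034 + 0.01172 - 0.00002 + 0.00000
= 0.71136.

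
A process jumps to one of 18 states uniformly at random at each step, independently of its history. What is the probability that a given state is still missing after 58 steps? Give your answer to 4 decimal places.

0.0363

Each step misses the fixed state with probability (18-1)/18 = 17/18, independently.
P(still missing after 58) = (17/18)^58 = 0.03633.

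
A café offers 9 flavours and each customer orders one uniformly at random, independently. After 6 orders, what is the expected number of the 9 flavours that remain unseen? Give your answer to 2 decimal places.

For each flavour, P(unseen after 6) = (8/9)^6 = 0.493.
By linearity of expectation, E[unseen] = 9·(8/9)^6 = 4.439.

4.44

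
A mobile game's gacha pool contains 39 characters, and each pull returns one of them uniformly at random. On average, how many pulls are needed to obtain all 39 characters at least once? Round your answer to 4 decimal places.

The wait to go from k to k+1 distinct characters is geometric with mean 39/(39-k).
E[T] = 39/39 + 39/38 + 39/37 + ... + 39/2 + 39/1 = 39·H_{39}.
H_{39} = 4.25354, so E[T] = 165.88818.

165.8882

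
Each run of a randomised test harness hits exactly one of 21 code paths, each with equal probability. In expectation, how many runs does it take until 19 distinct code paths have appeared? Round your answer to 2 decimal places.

Going from k to k+1 distinct takes a geometric number of runs with mean 21/(21-k).
Sum over k = 0,...,18: E = 21/21 + 21/20 + 21/19 + ... + 21/4 + 21/3 = 45.053.

45.05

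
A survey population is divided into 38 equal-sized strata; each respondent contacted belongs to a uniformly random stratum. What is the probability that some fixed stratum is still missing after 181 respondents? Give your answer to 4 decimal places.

Each respondent misses the fixed stratum with probability (38-1)/38 = 37/38, independently.
P(still missing after 181) = (37/38)^181 = 0.00801.

0.0080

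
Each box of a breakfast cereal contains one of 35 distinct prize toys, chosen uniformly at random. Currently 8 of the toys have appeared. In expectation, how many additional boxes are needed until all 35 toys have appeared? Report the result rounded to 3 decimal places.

The wait to go from k to k+1 distinct toys is geometric with mean 35/(35-k).
Sum over k = 8,...,34: E = 35/27 + 35/26 + 35/25 + ... + 35/2 + 35/1 = 136.2010.

136.201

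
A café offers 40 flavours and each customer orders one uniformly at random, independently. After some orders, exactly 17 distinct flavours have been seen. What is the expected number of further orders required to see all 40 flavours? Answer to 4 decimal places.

149.3717

With k distinct flavours already seen, the next new one takes an expected 40/(40-k) orders.
Sum over k = 17,...,39: E = 40/23 + 40/22 + 40/21 + ... + 40/2 + 40/1 = 149.37166.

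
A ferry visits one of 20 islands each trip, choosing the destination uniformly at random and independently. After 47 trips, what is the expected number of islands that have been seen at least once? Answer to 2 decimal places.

18.21

For each island, P(seen in 47 trips) = 1 - (19/20)^47 = 0.910.
By linearity of expectation, E[distinct seen] = 20·(1 - (19/20)^47) = 18.205.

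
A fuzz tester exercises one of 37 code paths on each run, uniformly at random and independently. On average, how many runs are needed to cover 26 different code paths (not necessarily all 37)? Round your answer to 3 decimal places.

43.723

Going from k to k+1 distinct takes a geometric number of runs with mean 37/(37-k).
Sum over k = 0,...,25: E = 37/37 + 37/36 + 37/35 + ... + 37/13 + 37/12 = 43.7232.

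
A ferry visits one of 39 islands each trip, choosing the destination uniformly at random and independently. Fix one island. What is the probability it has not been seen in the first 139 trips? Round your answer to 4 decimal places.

On each trip the fixed island fails to appear with probability 38/39.
P(still missing after 139) = (38/39)^139 = 0.02704.

0.0270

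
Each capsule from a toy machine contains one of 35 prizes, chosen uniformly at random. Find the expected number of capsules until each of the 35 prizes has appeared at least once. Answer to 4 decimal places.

145.1373

After k distinct prizes have appeared, the next capsule gives a new one with probability (35-k)/35, so the expected wait for the (k+1)-th is 35/(35-k).
E[T] = 35/35 + 35/34 + 35/33 + ... + 35/2 + 35/1 = 35·H_{35}.
H_{35} = 4.14678, so E[T] = 145.13735.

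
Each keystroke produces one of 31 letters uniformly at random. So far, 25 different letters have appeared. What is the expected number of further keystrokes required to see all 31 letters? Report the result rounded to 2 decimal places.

With k distinct letters already seen, the next new one takes an expected 31/(31-k) keystrokes.
Sum over k = 25,...,30: E = 31/6 + 31/5 + 31/4 + 31/3 + 31/2 + 31/1 = 75.950.

75.95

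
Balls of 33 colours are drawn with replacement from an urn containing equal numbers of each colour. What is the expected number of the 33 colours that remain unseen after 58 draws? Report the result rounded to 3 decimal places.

5.539

For each colour, P(unseen after 58) = (32/33)^58 = 0.1678.
By linearity of expectation, E[unseen] = 33·(32/33)^58 = 5.5387.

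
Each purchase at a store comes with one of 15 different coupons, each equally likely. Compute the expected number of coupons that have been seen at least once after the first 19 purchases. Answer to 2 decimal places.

For each coupon, P(seen in 19 purchases) = 1 - (14/15)^19 = 0.730.
By linearity of expectation, E[distinct seen] = 15·(1 - (14/15)^19) = 10.956.

10.96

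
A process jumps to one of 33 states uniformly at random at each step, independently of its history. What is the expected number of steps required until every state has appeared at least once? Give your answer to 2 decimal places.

After k distinct states have appeared, the next step gives a new one with probability (33-k)/33, so the expected wait for the (k+1)-th is 33/(33-k).
E[T] = 33/33 + 33/32 + 33/31 + ... + 33/2 + 33/1 = 33·H_{33}.
H_{33} = 4.089, so E[T] = 134.930.

134.93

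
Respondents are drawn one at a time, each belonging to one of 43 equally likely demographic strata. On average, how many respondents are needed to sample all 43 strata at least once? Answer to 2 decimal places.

187.05

After k distinct strata have appeared, the next respondent gives a new one with probability (43-k)/43, so the expected wait for the (k+1)-th is 43/(43-k).
E[T] = 43/43 + 43/42 + 43/41 + ... + 43/2 + 43/1 = 43·H_{43}.
H_{43} = 4.350, so E[T] = 187.050.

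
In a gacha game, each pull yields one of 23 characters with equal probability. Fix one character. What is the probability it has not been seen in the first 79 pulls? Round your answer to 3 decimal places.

0.030

On each pull the fixed character fails to appear with probability 22/23.
P(still missing after 79) = (22/23)^79 = 0.0298.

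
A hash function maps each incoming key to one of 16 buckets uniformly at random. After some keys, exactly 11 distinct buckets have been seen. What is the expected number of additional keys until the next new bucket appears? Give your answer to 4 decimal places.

Each key yields a new bucket with probability (16-11)/16 = 5/16, so the wait is geometric with mean 16/5.
E = 16/5 = 3.20000.

3.2000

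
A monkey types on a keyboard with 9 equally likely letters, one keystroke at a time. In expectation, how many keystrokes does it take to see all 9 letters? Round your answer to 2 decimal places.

25.46

Split into phases: going from k distinct to k+1 distinct takes on average 9/(9-k) keystrokes.
E[T] = 9/9 + 9/8 + 9/7 + ... + 9/2 + 9/1 = 9·H_{9}.
H_{9} = 2.829, so E[T] = 25.461.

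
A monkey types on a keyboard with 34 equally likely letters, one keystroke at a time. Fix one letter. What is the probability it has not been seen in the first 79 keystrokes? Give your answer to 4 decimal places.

On each keystroke the fixed letter fails to appear with probability 33/34.
P(still missing after 79) = (33/34)^79 = 0.09457.

0.0946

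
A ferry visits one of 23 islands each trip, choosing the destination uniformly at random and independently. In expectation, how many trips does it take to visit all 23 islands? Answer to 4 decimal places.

85.8887

After k distinct islands have appeared, the next trip gives a new one with probability (23-k)/23, so the expected wait for the (k+1)-th is 23/(23-k).
E[T] = 23/23 + 23/22 + 23/21 + ... + 23/2 + 23/1 = 23·H_{23}.
H_{23} = 3.73429, so E[T] = 85.88870.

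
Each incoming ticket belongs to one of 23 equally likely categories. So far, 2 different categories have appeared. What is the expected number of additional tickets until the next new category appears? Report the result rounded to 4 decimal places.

Each ticket yields a new category with probability (23-2)/23 = 21/23, so the wait is geometric with mean 23/21.
E = 23/21 = 1.09524.

1.0952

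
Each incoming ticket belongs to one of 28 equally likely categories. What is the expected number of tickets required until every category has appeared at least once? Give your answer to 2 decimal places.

After k distinct categories have appeared, the next ticket gives a new one with probability (28-k)/28, so the expected wait for the (k+1)-th is 28/(28-k).
E[T] = 28/28 + 28/27 + 28/26 + ... + 28/2 + 28/1 = 28·H_{28}.
H_{28} = 3.927, so E[T] = 109.961.

109.96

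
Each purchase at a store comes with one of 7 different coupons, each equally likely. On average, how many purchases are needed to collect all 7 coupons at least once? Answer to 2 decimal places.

After k distinct coupons have appeared, the next purchase gives a new one with probability (7-k)/7, so the expected wait for the (k+1)-th is 7/(7-k).
E[T] = 7/7 + 7/6 + 7/5 + ... + 7/2 + 7/1 = 7·H_{7}.
H_{7} = 2.593, so E[T] = 18.150.

18.15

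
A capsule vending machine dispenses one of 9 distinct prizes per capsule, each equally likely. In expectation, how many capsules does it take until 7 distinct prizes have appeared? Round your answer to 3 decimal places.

11.961

Going from k to k+1 distinct takes a geometric number of capsules with mean 9/(9-k).
Sum over k = 0,...,6: E = 9/9 + 9/8 + 9/7 + ... + 9/4 + 9/3 = 11.9607.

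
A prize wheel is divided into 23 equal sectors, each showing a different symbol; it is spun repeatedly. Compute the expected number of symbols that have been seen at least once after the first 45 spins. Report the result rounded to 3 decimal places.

For each symbol, P(seen in 45 spins) = 1 - (22/23)^45 = 0.8647.
By linearity of expectation, E[distinct seen] = 23·(1 - (22/23)^45) = 19.8883.

19.888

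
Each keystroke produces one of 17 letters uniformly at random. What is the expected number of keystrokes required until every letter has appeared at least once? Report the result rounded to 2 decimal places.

58.47

The wait to go from k to k+1 distinct letters is geometric with mean 17/(17-k).
E[T] = 17/17 + 17/16 + 17/15 + ... + 17/2 + 17/1 = 17·H_{17}.
H_{17} = 3.440, so E[T] = 58.472.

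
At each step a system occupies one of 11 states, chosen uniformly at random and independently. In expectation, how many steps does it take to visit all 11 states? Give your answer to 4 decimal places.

33.2187

Split into phases: going from k distinct to k+1 distinct takes on average 11/(11-k) steps.
E[T] = 11/11 + 11/10 + 11/9 + ... + 11/2 + 11/1 = 11·H_{11}.
H_{11} = 3.01988, so E[T] = 33.21865.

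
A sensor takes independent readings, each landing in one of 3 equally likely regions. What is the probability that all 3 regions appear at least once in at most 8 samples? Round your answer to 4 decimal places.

By inclusion–exclusion over which regions are missing,
P(all seen) = Σ_{j=0}^{3} (-1)^j C(3,j)((3-j)/3)^8
= 1.00000 - 0.11706 + 0.00046 - 0.00000
= 0.88340.

0.8834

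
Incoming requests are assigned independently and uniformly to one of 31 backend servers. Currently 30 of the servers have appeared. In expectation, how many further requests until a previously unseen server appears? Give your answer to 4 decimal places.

31.0000

Each request yields a new server with probability (31-30)/31 = 1/31, so the wait is geometric with mean 31/1.
E = 31/1 = 31.00000.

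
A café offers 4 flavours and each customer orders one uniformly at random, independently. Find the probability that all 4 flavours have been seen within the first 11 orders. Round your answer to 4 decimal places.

0.8340

Let A_i be the event that flavour i is missing after 11 orders. By inclusion–exclusion on the A_i,
P(all seen) = Σ_{j=0}^{4} (-1)^j C(4,j)((4-j)/4)^11
= 1.00000 - 0.16894 + 0.00293 - 0.00000 + 0.00000
= 0.83399.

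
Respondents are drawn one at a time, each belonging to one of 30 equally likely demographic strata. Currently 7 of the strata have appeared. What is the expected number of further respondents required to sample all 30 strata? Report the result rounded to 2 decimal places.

112.03

The wait to go from k to k+1 distinct strata is geometric with mean 30/(30-k).
Sum over k = 7,...,29: E = 30/23 + 30/22 + 30/21 + ... + 30/2 + 30/1 = 112.029.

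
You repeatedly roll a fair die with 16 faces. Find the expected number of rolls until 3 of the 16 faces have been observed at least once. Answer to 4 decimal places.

3.2095

With k distinct faces already seen, the next new one arrives after an expected 16/(16-k) rolls.
Sum over k = 0,...,2: E = 16/16 + 16/15 + 16/14 = 3.20952.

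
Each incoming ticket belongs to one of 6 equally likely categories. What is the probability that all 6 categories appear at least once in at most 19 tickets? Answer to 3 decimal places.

0.819

By inclusion–exclusion over which categories are missing,
P(all seen) = Σ_{j=0}^{6} (-1)^j C(6,j)((6-j)/6)^19
= 1.0000 - 0.1878 + 0.0068 - 0.0000 + 0.0000 - 0.0000 + 0.0000
= 0.8189.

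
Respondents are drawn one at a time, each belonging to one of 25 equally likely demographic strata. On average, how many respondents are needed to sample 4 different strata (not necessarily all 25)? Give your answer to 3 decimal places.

With k distinct strata already seen, the next new one arrives after an expected 25/(25-k) respondents.
Sum over k = 0,...,3: E = 25/25 + 25/24 + 25/23 + 25/22 = 4.2650.

4.265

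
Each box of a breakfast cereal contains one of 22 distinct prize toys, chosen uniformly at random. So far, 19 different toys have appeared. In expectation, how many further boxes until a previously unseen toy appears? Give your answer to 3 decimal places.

7.333

The number of boxes until the next new toy is geometric with success probability 3/22, so its mean is 22/3.
E = 22/3 = 7.3333.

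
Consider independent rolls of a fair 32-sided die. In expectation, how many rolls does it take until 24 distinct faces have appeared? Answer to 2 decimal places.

42.90

With k distinct faces already seen, the next new one arrives after an expected 32/(32-k) rolls.
Sum over k = 0,...,23: E = 32/32 + 32/31 + 32/30 + ... + 32/10 + 32/9 = 42.900.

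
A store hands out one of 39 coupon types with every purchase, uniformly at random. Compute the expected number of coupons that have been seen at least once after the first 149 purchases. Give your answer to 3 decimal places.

38.187

For each coupon, P(seen in 149 purchases) = 1 - (38/39)^149 = 0.9791.
By linearity of expectation, E[distinct seen] = 39·(1 - (38/39)^149) = 38.1868.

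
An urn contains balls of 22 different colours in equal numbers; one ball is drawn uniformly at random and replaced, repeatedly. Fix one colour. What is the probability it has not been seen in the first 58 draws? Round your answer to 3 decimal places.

Each draw misses the fixed colour with probability (22-1)/22 = 21/22, independently.
P(still missing after 58) = (21/22)^58 = 0.0673.

0.067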